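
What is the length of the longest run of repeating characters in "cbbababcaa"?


Input: "cbbababcaa"
Scanning for longest run:
  Position 1 ('b'): new char, reset run to 1
  Position 2 ('b'): continues run of 'b', length=2
  Position 3 ('a'): new char, reset run to 1
  Position 4 ('b'): new char, reset run to 1
  Position 5 ('a'): new char, reset run to 1
  Position 6 ('b'): new char, reset run to 1
  Position 7 ('c'): new char, reset run to 1
  Position 8 ('a'): new char, reset run to 1
  Position 9 ('a'): continues run of 'a', length=2
Longest run: 'b' with length 2

2


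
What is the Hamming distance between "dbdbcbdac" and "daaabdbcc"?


Comparing "dbdbcbdac" and "daaabdbcc" position by position:
  Position 0: 'd' vs 'd' => same
  Position 1: 'b' vs 'a' => differ
  Position 2: 'd' vs 'a' => differ
  Position 3: 'b' vs 'a' => differ
  Position 4: 'c' vs 'b' => differ
  Position 5: 'b' vs 'd' => differ
  Position 6: 'd' vs 'b' => differ
  Position 7: 'a' vs 'c' => differ
  Position 8: 'c' vs 'c' => same
Total differences (Hamming distance): 7

7


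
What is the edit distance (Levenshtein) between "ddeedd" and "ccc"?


Computing edit distance: "ddeedd" -> "ccc"
DP table:
           c    c    c
      0    1    2    3
  d   1    1    2    3
  d   2    2    2    3
  e   3    3    3    3
  e   4    4    4    4
  d   5    5    5    5
  d   6    6    6    6
Edit distance = dp[6][3] = 6

6


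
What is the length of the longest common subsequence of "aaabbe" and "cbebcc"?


LCS of "aaabbe" and "cbebcc"
DP table:
           c    b    e    b    c    c
      0    0    0    0    0    0    0
  a   0    0    0    0    0    0    0
  a   0    0    0    0    0    0    0
  a   0    0    0    0    0    0    0
  b   0    0    1    1    1    1    1
  b   0    0    1    1    2    2    2
  e   0    0    1    2    2    2    2
LCS length = dp[6][6] = 2

2


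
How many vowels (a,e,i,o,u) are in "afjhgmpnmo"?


Input: afjhgmpnmo
Checking each character:
  'a' at position 0: vowel (running total: 1)
  'f' at position 1: consonant
  'j' at position 2: consonant
  'h' at position 3: consonant
  'g' at position 4: consonant
  'm' at position 5: consonant
  'p' at position 6: consonant
  'n' at position 7: consonant
  'm' at position 8: consonant
  'o' at position 9: vowel (running total: 2)
Total vowels: 2

2


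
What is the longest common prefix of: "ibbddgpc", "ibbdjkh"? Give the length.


Words: ibbddgpc, ibbdjkh
  Position 0: all 'i' => match
  Position 1: all 'b' => match
  Position 2: all 'b' => match
  Position 3: all 'd' => match
  Position 4: ('d', 'j') => mismatch, stop
LCP = "ibbd" (length 4)

4


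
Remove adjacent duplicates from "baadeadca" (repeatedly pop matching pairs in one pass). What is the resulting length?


Input: baadeadca
Stack-based adjacent duplicate removal:
  Read 'b': push. Stack: b
  Read 'a': push. Stack: ba
  Read 'a': matches stack top 'a' => pop. Stack: b
  Read 'd': push. Stack: bd
  Read 'e': push. Stack: bde
  Read 'a': push. Stack: bdea
  Read 'd': push. Stack: bdead
  Read 'c': push. Stack: bdeadc
  Read 'a': push. Stack: bdeadca
Final stack: "bdeadca" (length 7)

7


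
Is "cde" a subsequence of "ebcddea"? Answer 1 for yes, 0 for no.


Check if "cde" is a subsequence of "ebcddea"
Greedy scan:
  Position 0 ('e'): no match needed
  Position 1 ('b'): no match needed
  Position 2 ('c'): matches sub[0] = 'c'
  Position 3 ('d'): matches sub[1] = 'd'
  Position 4 ('d'): no match needed
  Position 5 ('e'): matches sub[2] = 'e'
  Position 6 ('a'): no match needed
All 3 characters matched => is a subsequence

1


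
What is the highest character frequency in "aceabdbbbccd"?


Input: aceabdbbbccd
Character counts:
  'a': 2
  'b': 4
  'c': 3
  'd': 2
  'e': 1
Maximum frequency: 4

4


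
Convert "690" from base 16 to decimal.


Input: "690" in base 16
Positional expansion:
  Digit '6' (value 6) x 16^2 = 1536
  Digit '9' (value 9) x 16^1 = 144
  Digit '0' (value 0) x 16^0 = 0
Sum = 1680

1680


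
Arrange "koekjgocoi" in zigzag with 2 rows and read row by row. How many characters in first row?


Zigzag "koekjgocoi" into 2 rows:
Placing characters:
  'k' => row 0
  'o' => row 1
  'e' => row 0
  'k' => row 1
  'j' => row 0
  'g' => row 1
  'o' => row 0
  'c' => row 1
  'o' => row 0
  'i' => row 1
Rows:
  Row 0: "kejoo"
  Row 1: "okgci"
First row length: 5

5


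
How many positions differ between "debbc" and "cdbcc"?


Comparing "debbc" and "cdbcc" position by position:
  Position 0: 'd' vs 'c' => DIFFER
  Position 1: 'e' vs 'd' => DIFFER
  Position 2: 'b' vs 'b' => same
  Position 3: 'b' vs 'c' => DIFFER
  Position 4: 'c' vs 'c' => same
Positions that differ: 3

3


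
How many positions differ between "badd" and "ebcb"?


Comparing "badd" and "ebcb" position by position:
  Position 0: 'b' vs 'e' => DIFFER
  Position 1: 'a' vs 'b' => DIFFER
  Position 2: 'd' vs 'c' => DIFFER
  Position 3: 'd' vs 'b' => DIFFER
Positions that differ: 4

4


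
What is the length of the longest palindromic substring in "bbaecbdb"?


Input: "bbaecbdb"
Checking substrings for palindromes:
  [5:8] "bdb" (len 3) => palindrome
  [0:2] "bb" (len 2) => palindrome
Longest palindromic substring: "bdb" with length 3

3


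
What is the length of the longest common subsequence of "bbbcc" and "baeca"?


LCS of "bbbcc" and "baeca"
DP table:
           b    a    e    c    a
      0    0    0    0    0    0
  b   0    1    1    1    1    1
  b   0    1    1    1    1    1
  b   0    1    1    1    1    1
  c   0    1    1    1    2    2
  c   0    1    1    1    2    2
LCS length = dp[5][5] = 2

2


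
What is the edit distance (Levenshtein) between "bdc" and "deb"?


Computing edit distance: "bdc" -> "deb"
DP table:
           d    e    b
      0    1    2    3
  b   1    1    2    2
  d   2    1    2    3
  c   3    2    2    3
Edit distance = dp[3][3] = 3

3


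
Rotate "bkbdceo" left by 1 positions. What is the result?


Input: "bkbdceo", rotate left by 1
First 1 characters: "b"
Remaining characters: "kbdceo"
Concatenate remaining + first: "kbdceo" + "b" = "kbdceob"

kbdceob


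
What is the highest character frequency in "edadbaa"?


Input: edadbaa
Character counts:
  'a': 3
  'b': 1
  'd': 2
  'e': 1
Maximum frequency: 3

3


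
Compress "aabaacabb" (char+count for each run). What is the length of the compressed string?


Input: aabaacabb
Runs:
  'a' x 2 => "a2"
  'b' x 1 => "b1"
  'a' x 2 => "a2"
  'c' x 1 => "c1"
  'a' x 1 => "a1"
  'b' x 2 => "b2"
Compressed: "a2b1a2c1a1b2"
Compressed length: 12

12


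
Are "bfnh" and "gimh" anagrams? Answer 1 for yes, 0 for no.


Strings: "bfnh", "gimh"
Sorted first:  bfhn
Sorted second: ghim
Differ at position 0: 'b' vs 'g' => not anagrams

0


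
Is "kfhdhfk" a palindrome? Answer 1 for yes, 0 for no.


Input: kfhdhfk
Reversed: kfhdhfk
  Compare pos 0 ('k') with pos 6 ('k'): match
  Compare pos 1 ('f') with pos 5 ('f'): match
  Compare pos 2 ('h') with pos 4 ('h'): match
Result: palindrome

1


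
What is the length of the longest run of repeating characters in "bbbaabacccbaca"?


Input: "bbbaabacccbaca"
Scanning for longest run:
  Position 1 ('b'): continues run of 'b', length=2
  Position 2 ('b'): continues run of 'b', length=3
  Position 3 ('a'): new char, reset run to 1
  Position 4 ('a'): continues run of 'a', length=2
  Position 5 ('b'): new char, reset run to 1
  Position 6 ('a'): new char, reset run to 1
  Position 7 ('c'): new char, reset run to 1
  Position 8 ('c'): continues run of 'c', length=2
  Position 9 ('c'): continues run of 'c', length=3
  Position 10 ('b'): new char, reset run to 1
  Position 11 ('a'): new char, reset run to 1
  Position 12 ('c'): new char, reset run to 1
  Position 13 ('a'): new char, reset run to 1
Longest run: 'b' with length 3

3


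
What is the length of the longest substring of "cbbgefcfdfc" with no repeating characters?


Input: "cbbgefcfdfc"
Sliding window (track last position of each char):
  Position 0 ('c'): window [0,0] length 1 -- new best
  Position 1 ('b'): window [0,1] length 2 -- new best
  Position 2 ('b'): repeat (last at 1), move window start to 2
  Position 2 ('b'): window [2,2] length 1
  Position 3 ('g'): window [2,3] length 2
  Position 4 ('e'): window [2,4] length 3 -- new best
  Position 5 ('f'): window [2,5] length 4 -- new best
  Position 6 ('c'): window [2,6] length 5 -- new best
  Position 7 ('f'): repeat (last at 5), move window start to 6
  Position 7 ('f'): window [6,7] length 2
  Position 8 ('d'): window [6,8] length 3
  Position 9 ('f'): repeat (last at 7), move window start to 8
  Position 9 ('f'): window [8,9] length 2
  Position 10 ('c'): window [8,10] length 3
Longest substring with no repeats: "bgefc" with length 5

5


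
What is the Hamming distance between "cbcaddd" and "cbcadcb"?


Comparing "cbcaddd" and "cbcadcb" position by position:
  Position 0: 'c' vs 'c' => same
  Position 1: 'b' vs 'b' => same
  Position 2: 'c' vs 'c' => same
  Position 3: 'a' vs 'a' => same
  Position 4: 'd' vs 'd' => same
  Position 5: 'd' vs 'c' => differ
  Position 6: 'd' vs 'b' => differ
Total differences (Hamming distance): 2

2


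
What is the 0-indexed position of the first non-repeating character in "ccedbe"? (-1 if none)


Input: ccedbe
Character frequencies:
  'b': 1
  'c': 2
  'd': 1
  'e': 2
Scanning left to right for freq == 1:
  Position 0 ('c'): freq=2, skip
  Position 1 ('c'): freq=2, skip
  Position 2 ('e'): freq=2, skip
  Position 3 ('d'): unique! => answer = 3

3


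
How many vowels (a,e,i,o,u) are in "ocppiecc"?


Input: ocppiecc
Checking each character:
  'o' at position 0: vowel (running total: 1)
  'c' at position 1: consonant
  'p' at position 2: consonant
  'p' at position 3: consonant
  'i' at position 4: vowel (running total: 2)
  'e' at position 5: vowel (running total: 3)
  'c' at position 6: consonant
  'c' at position 7: consonant
Total vowels: 3

3


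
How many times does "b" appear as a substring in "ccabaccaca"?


Searching for "b" in "ccabaccaca"
Scanning each position:
  Position 0: "c" => no
  Position 1: "c" => no
  Position 2: "a" => no
  Position 3: "b" => MATCH
  Position 4: "a" => no
  Position 5: "c" => no
  Position 6: "c" => no
  Position 7: "a" => no
  Position 8: "c" => no
  Position 9: "a" => no
Total occurrences: 1

1


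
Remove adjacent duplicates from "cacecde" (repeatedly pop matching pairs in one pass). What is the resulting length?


Input: cacecde
Stack-based adjacent duplicate removal:
  Read 'c': push. Stack: c
  Read 'a': push. Stack: ca
  Read 'c': push. Stack: cac
  Read 'e': push. Stack: cace
  Read 'c': push. Stack: cacec
  Read 'd': push. Stack: cacecd
  Read 'e': push. Stack: cacecde
Final stack: "cacecde" (length 7)

7


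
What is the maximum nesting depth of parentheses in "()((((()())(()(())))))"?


Input: "()((((()())(()(())))))"
Tracking depth:
  Position 0 '(': depth becomes 1
  Position 1 ')': depth becomes 0
  Position 2 '(': depth becomes 1
  Position 3 '(': depth becomes 2
  Position 4 '(': depth becomes 3
  Position 5 '(': depth becomes 4
  Position 6 '(': depth becomes 5
  Position 7 ')': depth becomes 4
  Position 8 '(': depth becomes 5
  Position 9 ')': depth becomes 4
  Position 10 ')': depth becomes 3
  Position 11 '(': depth becomes 4
  Position 12 '(': depth becomes 5
  Position 13 ')': depth becomes 4
  Position 14 '(': depth becomes 5
  Position 15 '(': depth becomes 6
  Position 16 ')': depth becomes 5
  Position 17 ')': depth becomes 4
  Position 18 ')': depth becomes 3
  Position 19 ')': depth becomes 2
  Position 20 ')': depth becomes 1
  Position 21 ')': depth becomes 0
Maximum depth reached: 6

6


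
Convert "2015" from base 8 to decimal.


Input: "2015" in base 8
Positional expansion:
  Digit '2' (value 2) x 8^3 = 1024
  Digit '0' (value 0) x 8^2 = 0
  Digit '1' (value 1) x 8^1 = 8
  Digit '5' (value 5) x 8^0 = 5
Sum = 1037

1037


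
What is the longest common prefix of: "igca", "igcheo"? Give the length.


Words: igca, igcheo
  Position 0: all 'i' => match
  Position 1: all 'g' => match
  Position 2: all 'c' => match
  Position 3: ('a', 'h') => mismatch, stop
LCP = "igc" (length 3)

3


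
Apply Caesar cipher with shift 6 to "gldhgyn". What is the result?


Caesar cipher: shift "gldhgyn" by 6
  'g' (pos 6) + 6 = pos 12 = 'm'
  'l' (pos 11) + 6 = pos 17 = 'r'
  'd' (pos 3) + 6 = pos 9 = 'j'
  'h' (pos 7) + 6 = pos 13 = 'n'
  'g' (pos 6) + 6 = pos 12 = 'm'
  'y' (pos 24) + 6 = pos 4 = 'e'
  'n' (pos 13) + 6 = pos 19 = 't'
Result: mrjnmet

mrjnmet


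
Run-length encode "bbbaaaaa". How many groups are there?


Input: bbbaaaaa
Scanning for consecutive runs:
  Group 1: 'b' x 3 (positions 0-2)
  Group 2: 'a' x 5 (positions 3-7)
Total groups: 2

2


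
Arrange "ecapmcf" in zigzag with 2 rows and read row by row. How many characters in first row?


Zigzag "ecapmcf" into 2 rows:
Placing characters:
  'e' => row 0
  'c' => row 1
  'a' => row 0
  'p' => row 1
  'm' => row 0
  'c' => row 1
  'f' => row 0
Rows:
  Row 0: "eamf"
  Row 1: "cpc"
First row length: 4

4


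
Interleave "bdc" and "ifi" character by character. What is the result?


Interleaving "bdc" and "ifi":
  Position 0: 'b' from first, 'i' from second => "bi"
  Position 1: 'd' from first, 'f' from second => "df"
  Position 2: 'c' from first, 'i' from second => "ci"
Result: bidfci

bidfci


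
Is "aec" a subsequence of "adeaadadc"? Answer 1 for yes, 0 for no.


Check if "aec" is a subsequence of "adeaadadc"
Greedy scan:
  Position 0 ('a'): matches sub[0] = 'a'
  Position 1 ('d'): no match needed
  Position 2 ('e'): matches sub[1] = 'e'
  Position 3 ('a'): no match needed
  Position 4 ('a'): no match needed
  Position 5 ('d'): no match needed
  Position 6 ('a'): no match needed
  Position 7 ('d'): no match needed
  Position 8 ('c'): matches sub[2] = 'c'
All 3 characters matched => is a subsequence

1


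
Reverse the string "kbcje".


Input: kbcje
Reading characters right to left:
  Position 4: 'e'
  Position 3: 'j'
  Position 2: 'c'
  Position 1: 'b'
  Position 0: 'k'
Reversed: ejcbk

ejcbk


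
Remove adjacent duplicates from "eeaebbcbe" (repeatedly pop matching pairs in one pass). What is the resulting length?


Input: eeaebbcbe
Stack-based adjacent duplicate removal:
  Read 'e': push. Stack: e
  Read 'e': matches stack top 'e' => pop. Stack: (empty)
  Read 'a': push. Stack: a
  Read 'e': push. Stack: ae
  Read 'b': push. Stack: aeb
  Read 'b': matches stack top 'b' => pop. Stack: ae
  Read 'c': push. Stack: aec
  Read 'b': push. Stack: aecb
  Read 'e': push. Stack: aecbe
Final stack: "aecbe" (length 5)

5


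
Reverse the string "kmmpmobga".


Input: kmmpmobga
Reading characters right to left:
  Position 8: 'a'
  Position 7: 'g'
  Position 6: 'b'
  Position 5: 'o'
  Position 4: 'm'
  Position 3: 'p'
  Position 2: 'm'
  Position 1: 'm'
  Position 0: 'k'
Reversed: agbompmmk

agbompmmk


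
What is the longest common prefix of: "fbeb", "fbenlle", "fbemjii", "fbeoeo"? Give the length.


Words: fbeb, fbenlle, fbemjii, fbeoeo
  Position 0: all 'f' => match
  Position 1: all 'b' => match
  Position 2: all 'e' => match
  Position 3: ('b', 'n', 'm', 'o') => mismatch, stop
LCP = "fbe" (length 3)

3


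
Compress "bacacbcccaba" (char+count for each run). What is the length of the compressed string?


Input: bacacbcccaba
Runs:
  'b' x 1 => "b1"
  'a' x 1 => "a1"
  'c' x 1 => "c1"
  'a' x 1 => "a1"
  'c' x 1 => "c1"
  'b' x 1 => "b1"
  'c' x 3 => "c3"
  'a' x 1 => "a1"
  'b' x 1 => "b1"
  'a' x 1 => "a1"
Compressed: "b1a1c1a1c1b1c3a1b1a1"
Compressed length: 20

20


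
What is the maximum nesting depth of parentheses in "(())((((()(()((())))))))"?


Input: "(())((((()(()((())))))))"
Tracking depth:
  Position 0 '(': depth becomes 1
  Position 1 '(': depth becomes 2
  Position 2 ')': depth becomes 1
  Position 3 ')': depth becomes 0
  Position 4 '(': depth becomes 1
  Position 5 '(': depth becomes 2
  Position 6 '(': depth becomes 3
  Position 7 '(': depth becomes 4
  Position 8 '(': depth becomes 5
  Position 9 ')': depth becomes 4
  Position 10 '(': depth becomes 5
  Position 11 '(': depth becomes 6
  Position 12 ')': depth becomes 5
  Position 13 '(': depth becomes 6
  Position 14 '(': depth becomes 7
  Position 15 '(': depth becomes 8
  Position 16 ')': depth becomes 7
  Position 17 ')': depth becomes 6
  Position 18 ')': depth becomes 5
  Position 19 ')': depth becomes 4
  Position 20 ')': depth becomes 3
  Position 21 ')': depth becomes 2
  Position 22 ')': depth becomes 1
  Position 23 ')': depth becomes 0
Maximum depth reached: 8

8


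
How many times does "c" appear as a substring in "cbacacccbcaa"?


Searching for "c" in "cbacacccbcaa"
Scanning each position:
  Position 0: "c" => MATCH
  Position 1: "b" => no
  Position 2: "a" => no
  Position 3: "c" => MATCH
  Position 4: "a" => no
  Position 5: "c" => MATCH
  Position 6: "c" => MATCH
  Position 7: "c" => MATCH
  Position 8: "b" => no
  Position 9: "c" => MATCH
  Position 10: "a" => no
  Position 11: "a" => no
Total occurrences: 6

6


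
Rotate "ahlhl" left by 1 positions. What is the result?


Input: "ahlhl", rotate left by 1
First 1 characters: "a"
Remaining characters: "hlhl"
Concatenate remaining + first: "hlhl" + "a" = "hlhla"

hlhla


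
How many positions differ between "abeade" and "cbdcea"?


Comparing "abeade" and "cbdcea" position by position:
  Position 0: 'a' vs 'c' => DIFFER
  Position 1: 'b' vs 'b' => same
  Position 2: 'e' vs 'd' => DIFFER
  Position 3: 'a' vs 'c' => DIFFER
  Position 4: 'd' vs 'e' => DIFFER
  Position 5: 'e' vs 'a' => DIFFER
Positions that differ: 5

5


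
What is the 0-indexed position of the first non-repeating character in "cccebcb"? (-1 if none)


Input: cccebcb
Character frequencies:
  'b': 2
  'c': 4
  'e': 1
Scanning left to right for freq == 1:
  Position 0 ('c'): freq=4, skip
  Position 1 ('c'): freq=4, skip
  Position 2 ('c'): freq=4, skip
  Position 3 ('e'): unique! => answer = 3

3


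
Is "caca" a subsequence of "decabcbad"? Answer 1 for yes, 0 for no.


Check if "caca" is a subsequence of "decabcbad"
Greedy scan:
  Position 0 ('d'): no match needed
  Position 1 ('e'): no match needed
  Position 2 ('c'): matches sub[0] = 'c'
  Position 3 ('a'): matches sub[1] = 'a'
  Position 4 ('b'): no match needed
  Position 5 ('c'): matches sub[2] = 'c'
  Position 6 ('b'): no match needed
  Position 7 ('a'): matches sub[3] = 'a'
  Position 8 ('d'): no match needed
All 4 characters matched => is a subsequence

1


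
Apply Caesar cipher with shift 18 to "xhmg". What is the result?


Caesar cipher: shift "xhmg" by 18
  'x' (pos 23) + 18 = pos 15 = 'p'
  'h' (pos 7) + 18 = pos 25 = 'z'
  'm' (pos 12) + 18 = pos 4 = 'e'
  'g' (pos 6) + 18 = pos 24 = 'y'
Result: pzey

pzey


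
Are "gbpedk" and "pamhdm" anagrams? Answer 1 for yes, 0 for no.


Strings: "gbpedk", "pamhdm"
Sorted first:  bdegkp
Sorted second: adhmmp
Differ at position 0: 'b' vs 'a' => not anagrams

0


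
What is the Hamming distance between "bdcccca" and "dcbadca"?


Comparing "bdcccca" and "dcbadca" position by position:
  Position 0: 'b' vs 'd' => differ
  Position 1: 'd' vs 'c' => differ
  Position 2: 'c' vs 'b' => differ
  Position 3: 'c' vs 'a' => differ
  Position 4: 'c' vs 'd' => differ
  Position 5: 'c' vs 'c' => same
  Position 6: 'a' vs 'a' => same
Total differences (Hamming distance): 5

5


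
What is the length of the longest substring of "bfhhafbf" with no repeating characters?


Input: "bfhhafbf"
Sliding window (track last position of each char):
  Position 0 ('b'): window [0,0] length 1 -- new best
  Position 1 ('f'): window [0,1] length 2 -- new best
  Position 2 ('h'): window [0,2] length 3 -- new best
  Position 3 ('h'): repeat (last at 2), move window start to 3
  Position 3 ('h'): window [3,3] length 1
  Position 4 ('a'): window [3,4] length 2
  Position 5 ('f'): window [3,5] length 3
  Position 6 ('b'): window [3,6] length 4 -- new best
  Position 7 ('f'): repeat (last at 5), move window start to 6
  Position 7 ('f'): window [6,7] length 2
Longest substring with no repeats: "hafb" with length 4

4


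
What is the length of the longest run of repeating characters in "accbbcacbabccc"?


Input: "accbbcacbabccc"
Scanning for longest run:
  Position 1 ('c'): new char, reset run to 1
  Position 2 ('c'): continues run of 'c', length=2
  Position 3 ('b'): new char, reset run to 1
  Position 4 ('b'): continues run of 'b', length=2
  Position 5 ('c'): new char, reset run to 1
  Position 6 ('a'): new char, reset run to 1
  Position 7 ('c'): new char, reset run to 1
  Position 8 ('b'): new char, reset run to 1
  Position 9 ('a'): new char, reset run to 1
  Position 10 ('b'): new char, reset run to 1
  Position 11 ('c'): new char, reset run to 1
  Position 12 ('c'): continues run of 'c', length=2
  Position 13 ('c'): continues run of 'c', length=3
Longest run: 'c' with length 3

3


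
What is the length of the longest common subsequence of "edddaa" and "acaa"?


LCS of "edddaa" and "acaa"
DP table:
           a    c    a    a
      0    0    0    0    0
  e   0    0    0    0    0
  d   0    0    0    0    0
  d   0    0    0    0    0
  d   0    0    0    0    0
  a   0    1    1    1    1
  a   0    1    1    2    2
LCS length = dp[6][4] = 2

2


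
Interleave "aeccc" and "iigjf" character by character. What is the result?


Interleaving "aeccc" and "iigjf":
  Position 0: 'a' from first, 'i' from second => "ai"
  Position 1: 'e' from first, 'i' from second => "ei"
  Position 2: 'c' from first, 'g' from second => "cg"
  Position 3: 'c' from first, 'j' from second => "cj"
  Position 4: 'c' from first, 'f' from second => "cf"
Result: aieicgcjcf

aieicgcjcf


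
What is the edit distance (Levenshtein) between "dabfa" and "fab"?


Computing edit distance: "dabfa" -> "fab"
DP table:
           f    a    b
      0    1    2    3
  d   1    1    2    3
  a   2    2    1    2
  b   3    3    2    1
  f   4    3    3    2
  a   5    4    3    3
Edit distance = dp[5][3] = 3

3


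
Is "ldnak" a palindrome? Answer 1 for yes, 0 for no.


Input: ldnak
Reversed: kandl
  Compare pos 0 ('l') with pos 4 ('k'): MISMATCH
  Compare pos 1 ('d') with pos 3 ('a'): MISMATCH
Result: not a palindrome

0


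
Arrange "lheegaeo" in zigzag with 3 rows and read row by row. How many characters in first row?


Zigzag "lheegaeo" into 3 rows:
Placing characters:
  'l' => row 0
  'h' => row 1
  'e' => row 2
  'e' => row 1
  'g' => row 0
  'a' => row 1
  'e' => row 2
  'o' => row 1
Rows:
  Row 0: "lg"
  Row 1: "heao"
  Row 2: "ee"
First row length: 2

2


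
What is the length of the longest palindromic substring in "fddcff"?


Input: "fddcff"
Checking substrings for palindromes:
  [1:3] "dd" (len 2) => palindrome
  [4:6] "ff" (len 2) => palindrome
Longest palindromic substring: "dd" with length 2

2


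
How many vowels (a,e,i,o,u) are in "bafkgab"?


Input: bafkgab
Checking each character:
  'b' at position 0: consonant
  'a' at position 1: vowel (running total: 1)
  'f' at position 2: consonant
  'k' at position 3: consonant
  'g' at position 4: consonant
  'a' at position 5: vowel (running total: 2)
  'b' at position 6: consonant
Total vowels: 2

2


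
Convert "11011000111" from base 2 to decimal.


Input: "11011000111" in base 2
Positional expansion:
  Digit '1' (value 1) x 2^10 = 1024
  Digit '1' (value 1) x 2^9 = 512
  Digit '0' (value 0) x 2^8 = 0
  Digit '1' (value 1) x 2^7 = 128
  Digit '1' (value 1) x 2^6 = 64
  Digit '0' (value 0) x 2^5 = 0
  Digit '0' (value 0) x 2^4 = 0
  Digit '0' (value 0) x 2^3 = 0
  Digit '1' (value 1) x 2^2 = 4
  Digit '1' (value 1) x 2^1 = 2
  Digit '1' (value 1) x 2^0 = 1
Sum = 1735

1735


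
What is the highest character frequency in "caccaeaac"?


Input: caccaeaac
Character counts:
  'a': 4
  'c': 4
  'e': 1
Maximum frequency: 4

4


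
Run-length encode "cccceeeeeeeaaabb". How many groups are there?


Input: cccceeeeeeeaaabb
Scanning for consecutive runs:
  Group 1: 'c' x 4 (positions 0-3)
  Group 2: 'e' x 7 (positions 4-10)
  Group 3: 'a' x 3 (positions 11-13)
  Group 4: 'b' x 2 (positions 14-15)
Total groups: 4

4


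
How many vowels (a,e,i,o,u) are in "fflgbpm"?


Input: fflgbpm
Checking each character:
  'f' at position 0: consonant
  'f' at position 1: consonant
  'l' at position 2: consonant
  'g' at position 3: consonant
  'b' at position 4: consonant
  'p' at position 5: consonant
  'm' at position 6: consonant
Total vowels: 0

0


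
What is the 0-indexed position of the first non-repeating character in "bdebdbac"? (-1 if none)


Input: bdebdbac
Character frequencies:
  'a': 1
  'b': 3
  'c': 1
  'd': 2
  'e': 1
Scanning left to right for freq == 1:
  Position 0 ('b'): freq=3, skip
  Position 1 ('d'): freq=2, skip
  Position 2 ('e'): unique! => answer = 2

2


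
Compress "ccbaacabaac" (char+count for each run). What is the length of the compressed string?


Input: ccbaacabaac
Runs:
  'c' x 2 => "c2"
  'b' x 1 => "b1"
  'a' x 2 => "a2"
  'c' x 1 => "c1"
  'a' x 1 => "a1"
  'b' x 1 => "b1"
  'a' x 2 => "a2"
  'c' x 1 => "c1"
Compressed: "c2b1a2c1a1b1a2c1"
Compressed length: 16

16


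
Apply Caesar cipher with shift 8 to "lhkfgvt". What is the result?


Caesar cipher: shift "lhkfgvt" by 8
  'l' (pos 11) + 8 = pos 19 = 't'
  'h' (pos 7) + 8 = pos 15 = 'p'
  'k' (pos 10) + 8 = pos 18 = 's'
  'f' (pos 5) + 8 = pos 13 = 'n'
  'g' (pos 6) + 8 = pos 14 = 'o'
  'v' (pos 21) + 8 = pos 3 = 'd'
  't' (pos 19) + 8 = pos 1 = 'b'
Result: tpsnodb

tpsnodb


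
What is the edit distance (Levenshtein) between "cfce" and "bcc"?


Computing edit distance: "cfce" -> "bcc"
DP table:
           b    c    c
      0    1    2    3
  c   1    1    1    2
  f   2    2    2    2
  c   3    3    2    2
  e   4    4    3    3
Edit distance = dp[4][3] = 3

3


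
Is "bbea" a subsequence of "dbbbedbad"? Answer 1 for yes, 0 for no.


Check if "bbea" is a subsequence of "dbbbedbad"
Greedy scan:
  Position 0 ('d'): no match needed
  Position 1 ('b'): matches sub[0] = 'b'
  Position 2 ('b'): matches sub[1] = 'b'
  Position 3 ('b'): no match needed
  Position 4 ('e'): matches sub[2] = 'e'
  Position 5 ('d'): no match needed
  Position 6 ('b'): no match needed
  Position 7 ('a'): matches sub[3] = 'a'
  Position 8 ('d'): no match needed
All 4 characters matched => is a subsequence

1


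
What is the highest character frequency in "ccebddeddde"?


Input: ccebddeddde
Character counts:
  'b': 1
  'c': 2
  'd': 5
  'e': 3
Maximum frequency: 5

5


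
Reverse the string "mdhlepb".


Input: mdhlepb
Reading characters right to left:
  Position 6: 'b'
  Position 5: 'p'
  Position 4: 'e'
  Position 3: 'l'
  Position 2: 'h'
  Position 1: 'd'
  Position 0: 'm'
Reversed: bpelhdm

bpelhdm


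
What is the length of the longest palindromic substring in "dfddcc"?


Input: "dfddcc"
Checking substrings for palindromes:
  [0:3] "dfd" (len 3) => palindrome
  [2:4] "dd" (len 2) => palindrome
  [4:6] "cc" (len 2) => palindrome
Longest palindromic substring: "dfd" with length 3

3


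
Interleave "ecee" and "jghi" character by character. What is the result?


Interleaving "ecee" and "jghi":
  Position 0: 'e' from first, 'j' from second => "ej"
  Position 1: 'c' from first, 'g' from second => "cg"
  Position 2: 'e' from first, 'h' from second => "eh"
  Position 3: 'e' from first, 'i' from second => "ei"
Result: ejcgehei

ejcgehei


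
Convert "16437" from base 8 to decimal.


Input: "16437" in base 8
Positional expansion:
  Digit '1' (value 1) x 8^4 = 4096
  Digit '6' (value 6) x 8^3 = 3072
  Digit '4' (value 4) x 8^2 = 256
  Digit '3' (value 3) x 8^1 = 24
  Digit '7' (value 7) x 8^0 = 7
Sum = 7455

7455


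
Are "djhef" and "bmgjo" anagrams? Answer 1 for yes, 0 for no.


Strings: "djhef", "bmgjo"
Sorted first:  defhj
Sorted second: bgjmo
Differ at position 0: 'd' vs 'b' => not anagrams

0


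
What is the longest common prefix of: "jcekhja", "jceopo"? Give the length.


Words: jcekhja, jceopo
  Position 0: all 'j' => match
  Position 1: all 'c' => match
  Position 2: all 'e' => match
  Position 3: ('k', 'o') => mismatch, stop
LCP = "jce" (length 3)

3


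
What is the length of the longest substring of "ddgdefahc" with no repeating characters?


Input: "ddgdefahc"
Sliding window (track last position of each char):
  Position 0 ('d'): window [0,0] length 1 -- new best
  Position 1 ('d'): repeat (last at 0), move window start to 1
  Position 1 ('d'): window [1,1] length 1
  Position 2 ('g'): window [1,2] length 2 -- new best
  Position 3 ('d'): repeat (last at 1), move window start to 2
  Position 3 ('d'): window [2,3] length 2
  Position 4 ('e'): window [2,4] length 3 -- new best
  Position 5 ('f'): window [2,5] length 4 -- new best
  Position 6 ('a'): window [2,6] length 5 -- new best
  Position 7 ('h'): window [2,7] length 6 -- new best
  Position 8 ('c'): window [2,8] length 7 -- new best
Longest substring with no repeats: "gdefahc" with length 7

7


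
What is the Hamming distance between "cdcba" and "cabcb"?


Comparing "cdcba" and "cabcb" position by position:
  Position 0: 'c' vs 'c' => same
  Position 1: 'd' vs 'a' => differ
  Position 2: 'c' vs 'b' => differ
  Position 3: 'b' vs 'c' => differ
  Position 4: 'a' vs 'b' => differ
Total differences (Hamming distance): 4

4


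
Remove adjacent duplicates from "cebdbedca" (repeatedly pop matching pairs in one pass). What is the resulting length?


Input: cebdbedca
Stack-based adjacent duplicate removal:
  Read 'c': push. Stack: c
  Read 'e': push. Stack: ce
  Read 'b': push. Stack: ceb
  Read 'd': push. Stack: cebd
  Read 'b': push. Stack: cebdb
  Read 'e': push. Stack: cebdbe
  Read 'd': push. Stack: cebdbed
  Read 'c': push. Stack: cebdbedc
  Read 'a': push. Stack: cebdbedca
Final stack: "cebdbedca" (length 9)

9


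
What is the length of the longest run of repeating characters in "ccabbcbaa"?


Input: "ccabbcbaa"
Scanning for longest run:
  Position 1 ('c'): continues run of 'c', length=2
  Position 2 ('a'): new char, reset run to 1
  Position 3 ('b'): new char, reset run to 1
  Position 4 ('b'): continues run of 'b', length=2
  Position 5 ('c'): new char, reset run to 1
  Position 6 ('b'): new char, reset run to 1
  Position 7 ('a'): new char, reset run to 1
  Position 8 ('a'): continues run of 'a', length=2
Longest run: 'c' with length 2

2


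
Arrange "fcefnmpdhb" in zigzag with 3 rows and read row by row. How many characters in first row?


Zigzag "fcefnmpdhb" into 3 rows:
Placing characters:
  'f' => row 0
  'c' => row 1
  'e' => row 2
  'f' => row 1
  'n' => row 0
  'm' => row 1
  'p' => row 2
  'd' => row 1
  'h' => row 0
  'b' => row 1
Rows:
  Row 0: "fnh"
  Row 1: "cfmdb"
  Row 2: "ep"
First row length: 3

3


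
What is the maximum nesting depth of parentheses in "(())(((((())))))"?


Input: "(())(((((())))))"
Tracking depth:
  Position 0 '(': depth becomes 1
  Position 1 '(': depth becomes 2
  Position 2 ')': depth becomes 1
  Position 3 ')': depth becomes 0
  Position 4 '(': depth becomes 1
  Position 5 '(': depth becomes 2
  Position 6 '(': depth becomes 3
  Position 7 '(': depth becomes 4
  Position 8 '(': depth becomes 5
  Position 9 '(': depth becomes 6
  Position 10 ')': depth becomes 5
  Position 11 ')': depth becomes 4
  Position 12 ')': depth becomes 3
  Position 13 ')': depth becomes 2
  Position 14 ')': depth becomes 1
  Position 15 ')': depth becomes 0
Maximum depth reached: 6

6


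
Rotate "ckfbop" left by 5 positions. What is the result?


Input: "ckfbop", rotate left by 5
First 5 characters: "ckfbo"
Remaining characters: "p"
Concatenate remaining + first: "p" + "ckfbo" = "pckfbo"

pckfbo


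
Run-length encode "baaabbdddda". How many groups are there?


Input: baaabbdddda
Scanning for consecutive runs:
  Group 1: 'b' x 1 (positions 0-0)
  Group 2: 'a' x 3 (positions 1-3)
  Group 3: 'b' x 2 (positions 4-5)
  Group 4: 'd' x 4 (positions 6-9)
  Group 5: 'a' x 1 (positions 10-10)
Total groups: 5

5


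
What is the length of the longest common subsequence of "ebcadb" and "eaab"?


LCS of "ebcadb" and "eaab"
DP table:
           e    a    a    b
      0    0    0    0    0
  e   0    1    1    1    1
  b   0    1    1    1    2
  c   0    1    1    1    2
  a   0    1    2    2    2
  d   0    1    2    2    2
  b   0    1    2    2    3
LCS length = dp[6][4] = 3

3


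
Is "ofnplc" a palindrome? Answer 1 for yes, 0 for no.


Input: ofnplc
Reversed: clpnfo
  Compare pos 0 ('o') with pos 5 ('c'): MISMATCH
  Compare pos 1 ('f') with pos 4 ('l'): MISMATCH
  Compare pos 2 ('n') with pos 3 ('p'): MISMATCH
Result: not a palindrome

0


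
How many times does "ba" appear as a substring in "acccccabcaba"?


Searching for "ba" in "acccccabcaba"
Scanning each position:
  Position 0: "ac" => no
  Position 1: "cc" => no
  Position 2: "cc" => no
  Position 3: "cc" => no
  Position 4: "cc" => no
  Position 5: "ca" => no
  Position 6: "ab" => no
  Position 7: "bc" => no
  Position 8: "ca" => no
  Position 9: "ab" => no
  Position 10: "ba" => MATCH
Total occurrences: 1

1


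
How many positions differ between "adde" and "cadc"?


Comparing "adde" and "cadc" position by position:
  Position 0: 'a' vs 'c' => DIFFER
  Position 1: 'd' vs 'a' => DIFFER
  Position 2: 'd' vs 'd' => same
  Position 3: 'e' vs 'c' => DIFFER
Positions that differ: 3

3


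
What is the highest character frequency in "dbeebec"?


Input: dbeebec
Character counts:
  'b': 2
  'c': 1
  'd': 1
  'e': 3
Maximum frequency: 3

3


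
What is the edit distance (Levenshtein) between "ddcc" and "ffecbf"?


Computing edit distance: "ddcc" -> "ffecbf"
DP table:
           f    f    e    c    b    f
      0    1    2    3    4    5    6
  d   1    1    2    3    4    5    6
  d   2    2    2    3    4    5    6
  c   3    3    3    3    3    4    5
  c   4    4    4    4    3    4    5
Edit distance = dp[4][6] = 5

5


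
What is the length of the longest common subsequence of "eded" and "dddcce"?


LCS of "eded" and "dddcce"
DP table:
           d    d    d    c    c    e
      0    0    0    0    0    0    0
  e   0    0    0    0    0    0    1
  d   0    1    1    1    1    1    1
  e   0    1    1    1    1    1    2
  d   0    1    2    2    2    2    2
LCS length = dp[4][6] = 2

2


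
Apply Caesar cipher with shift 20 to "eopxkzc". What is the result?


Caesar cipher: shift "eopxkzc" by 20
  'e' (pos 4) + 20 = pos 24 = 'y'
  'o' (pos 14) + 20 = pos 8 = 'i'
  'p' (pos 15) + 20 = pos 9 = 'j'
  'x' (pos 23) + 20 = pos 17 = 'r'
  'k' (pos 10) + 20 = pos 4 = 'e'
  'z' (pos 25) + 20 = pos 19 = 't'
  'c' (pos 2) + 20 = pos 22 = 'w'
Result: yijretw

yijretw


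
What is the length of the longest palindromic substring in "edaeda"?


Input: "edaeda"
Checking substrings for palindromes:
  No multi-char palindromic substrings found
Longest palindromic substring: "e" with length 1

1


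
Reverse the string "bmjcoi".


Input: bmjcoi
Reading characters right to left:
  Position 5: 'i'
  Position 4: 'o'
  Position 3: 'c'
  Position 2: 'j'
  Position 1: 'm'
  Position 0: 'b'
Reversed: iocjmb

iocjmb


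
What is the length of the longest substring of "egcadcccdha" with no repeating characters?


Input: "egcadcccdha"
Sliding window (track last position of each char):
  Position 0 ('e'): window [0,0] length 1 -- new best
  Position 1 ('g'): window [0,1] length 2 -- new best
  Position 2 ('c'): window [0,2] length 3 -- new best
  Position 3 ('a'): window [0,3] length 4 -- new best
  Position 4 ('d'): window [0,4] length 5 -- new best
  Position 5 ('c'): repeat (last at 2), move window start to 3
  Position 5 ('c'): window [3,5] length 3
  Position 6 ('c'): repeat (last at 5), move window start to 6
  Position 6 ('c'): window [6,6] length 1
  Position 7 ('c'): repeat (last at 6), move window start to 7
  Position 7 ('c'): window [7,7] length 1
  Position 8 ('d'): window [7,8] length 2
  Position 9 ('h'): window [7,9] length 3
  Position 10 ('a'): window [7,10] length 4
Longest substring with no repeats: "egcad" with length 5

5


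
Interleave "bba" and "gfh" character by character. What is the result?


Interleaving "bba" and "gfh":
  Position 0: 'b' from first, 'g' from second => "bg"
  Position 1: 'b' from first, 'f' from second => "bf"
  Position 2: 'a' from first, 'h' from second => "ah"
Result: bgbfah

bgbfah


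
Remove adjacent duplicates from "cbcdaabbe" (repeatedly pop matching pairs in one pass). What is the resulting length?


Input: cbcdaabbe
Stack-based adjacent duplicate removal:
  Read 'c': push. Stack: c
  Read 'b': push. Stack: cb
  Read 'c': push. Stack: cbc
  Read 'd': push. Stack: cbcd
  Read 'a': push. Stack: cbcda
  Read 'a': matches stack top 'a' => pop. Stack: cbcd
  Read 'b': push. Stack: cbcdb
  Read 'b': matches stack top 'b' => pop. Stack: cbcd
  Read 'e': push. Stack: cbcde
Final stack: "cbcde" (length 5)

5


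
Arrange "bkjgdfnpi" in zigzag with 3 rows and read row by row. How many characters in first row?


Zigzag "bkjgdfnpi" into 3 rows:
Placing characters:
  'b' => row 0
  'k' => row 1
  'j' => row 2
  'g' => row 1
  'd' => row 0
  'f' => row 1
  'n' => row 2
  'p' => row 1
  'i' => row 0
Rows:
  Row 0: "bdi"
  Row 1: "kgfp"
  Row 2: "jn"
First row length: 3

3


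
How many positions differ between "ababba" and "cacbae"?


Comparing "ababba" and "cacbae" position by position:
  Position 0: 'a' vs 'c' => DIFFER
  Position 1: 'b' vs 'a' => DIFFER
  Position 2: 'a' vs 'c' => DIFFER
  Position 3: 'b' vs 'b' => same
  Position 4: 'b' vs 'a' => DIFFER
  Position 5: 'a' vs 'e' => DIFFER
Positions that differ: 5

5


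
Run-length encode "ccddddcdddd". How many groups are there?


Input: ccddddcdddd
Scanning for consecutive runs:
  Group 1: 'c' x 2 (positions 0-1)
  Group 2: 'd' x 4 (positions 2-5)
  Group 3: 'c' x 1 (positions 6-6)
  Group 4: 'd' x 4 (positions 7-10)
Total groups: 4

4


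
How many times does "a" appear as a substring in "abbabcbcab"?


Searching for "a" in "abbabcbcab"
Scanning each position:
  Position 0: "a" => MATCH
  Position 1: "b" => no
  Position 2: "b" => no
  Position 3: "a" => MATCH
  Position 4: "b" => no
  Position 5: "c" => no
  Position 6: "b" => no
  Position 7: "c" => no
  Position 8: "a" => MATCH
  Position 9: "b" => no
Total occurrences: 3

3


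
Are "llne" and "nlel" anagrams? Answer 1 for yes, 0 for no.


Strings: "llne", "nlel"
Sorted first:  elln
Sorted second: elln
Sorted forms match => anagrams

1


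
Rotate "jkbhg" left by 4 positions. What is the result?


Input: "jkbhg", rotate left by 4
First 4 characters: "jkbh"
Remaining characters: "g"
Concatenate remaining + first: "g" + "jkbh" = "gjkbh"

gjkbh


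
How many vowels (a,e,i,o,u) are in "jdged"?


Input: jdged
Checking each character:
  'j' at position 0: consonant
  'd' at position 1: consonant
  'g' at position 2: consonant
  'e' at position 3: vowel (running total: 1)
  'd' at position 4: consonant
Total vowels: 1

1


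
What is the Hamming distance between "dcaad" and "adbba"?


Comparing "dcaad" and "adbba" position by position:
  Position 0: 'd' vs 'a' => differ
  Position 1: 'c' vs 'd' => differ
  Position 2: 'a' vs 'b' => differ
  Position 3: 'a' vs 'b' => differ
  Position 4: 'd' vs 'a' => differ
Total differences (Hamming distance): 5

5


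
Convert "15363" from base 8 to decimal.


Input: "15363" in base 8
Positional expansion:
  Digit '1' (value 1) x 8^4 = 4096
  Digit '5' (value 5) x 8^3 = 2560
  Digit '3' (value 3) x 8^2 = 192
  Digit '6' (value 6) x 8^1 = 48
  Digit '3' (value 3) x 8^0 = 3
Sum = 6899

6899


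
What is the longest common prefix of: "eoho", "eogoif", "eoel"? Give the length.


Words: eoho, eogoif, eoel
  Position 0: all 'e' => match
  Position 1: all 'o' => match
  Position 2: ('h', 'g', 'e') => mismatch, stop
LCP = "eo" (length 2)

2


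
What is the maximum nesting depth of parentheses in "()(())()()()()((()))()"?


Input: "()(())()()()()((()))()"
Tracking depth:
  Position 0 '(': depth becomes 1
  Position 1 ')': depth becomes 0
  Position 2 '(': depth becomes 1
  Position 3 '(': depth becomes 2
  Position 4 ')': depth becomes 1
  Position 5 ')': depth becomes 0
  Position 6 '(': depth becomes 1
  Position 7 ')': depth becomes 0
  Position 8 '(': depth becomes 1
  Position 9 ')': depth becomes 0
  Position 10 '(': depth becomes 1
  Position 11 ')': depth becomes 0
  Position 12 '(': depth becomes 1
  Position 13 ')': depth becomes 0
  Position 14 '(': depth becomes 1
  Position 15 '(': depth becomes 2
  Position 16 '(': depth becomes 3
  Position 17 ')': depth becomes 2
  Position 18 ')': depth becomes 1
  Position 19 ')': depth becomes 0
  Position 20 '(': depth becomes 1
  Position 21 ')': depth becomes 0
Maximum depth reached: 3

3
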